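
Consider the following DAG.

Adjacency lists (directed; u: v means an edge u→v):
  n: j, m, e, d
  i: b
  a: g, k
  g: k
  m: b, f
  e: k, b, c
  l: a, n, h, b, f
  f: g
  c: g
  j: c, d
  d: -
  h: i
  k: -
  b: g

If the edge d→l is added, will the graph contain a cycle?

Yes

Adding d→l creates a cycle iff l can already reach d.
Path from l: l → n → d.
So l → … → d → l is a cycle.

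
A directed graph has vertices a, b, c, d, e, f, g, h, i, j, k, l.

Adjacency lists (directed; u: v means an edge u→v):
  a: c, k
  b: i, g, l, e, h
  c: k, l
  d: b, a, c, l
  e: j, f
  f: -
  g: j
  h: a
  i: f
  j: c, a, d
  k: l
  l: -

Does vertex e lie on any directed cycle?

Yes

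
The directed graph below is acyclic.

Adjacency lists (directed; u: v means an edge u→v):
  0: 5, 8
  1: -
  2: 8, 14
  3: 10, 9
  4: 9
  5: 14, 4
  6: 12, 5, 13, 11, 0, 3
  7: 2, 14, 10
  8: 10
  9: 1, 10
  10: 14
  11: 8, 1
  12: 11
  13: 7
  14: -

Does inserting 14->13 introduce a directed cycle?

Yes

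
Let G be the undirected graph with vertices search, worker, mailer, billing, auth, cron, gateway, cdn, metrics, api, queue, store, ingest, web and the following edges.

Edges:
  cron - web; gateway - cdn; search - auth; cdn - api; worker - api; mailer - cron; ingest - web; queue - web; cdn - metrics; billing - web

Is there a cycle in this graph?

No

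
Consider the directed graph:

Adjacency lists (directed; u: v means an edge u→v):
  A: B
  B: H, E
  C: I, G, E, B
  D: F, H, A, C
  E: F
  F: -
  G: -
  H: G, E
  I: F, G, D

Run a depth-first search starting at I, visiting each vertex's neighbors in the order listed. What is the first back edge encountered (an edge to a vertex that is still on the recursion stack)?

C->I

DFS from I (visiting each vertex's neighbors in the order listed); mark gray on enter, black on exit:
I gray
  F gray
  F black
  G gray
  G black
  D gray
    D→F: F black — skip
    H gray
      H→G: G black — skip
      E gray
        E→F: F black — skip
      E black
    H black
    A gray
      B gray
        B→H: H black — skip
        B→E: E black — skip
      B black
    A black
    C gray
      C→I: I is gray → back edge
First back edge: C → I.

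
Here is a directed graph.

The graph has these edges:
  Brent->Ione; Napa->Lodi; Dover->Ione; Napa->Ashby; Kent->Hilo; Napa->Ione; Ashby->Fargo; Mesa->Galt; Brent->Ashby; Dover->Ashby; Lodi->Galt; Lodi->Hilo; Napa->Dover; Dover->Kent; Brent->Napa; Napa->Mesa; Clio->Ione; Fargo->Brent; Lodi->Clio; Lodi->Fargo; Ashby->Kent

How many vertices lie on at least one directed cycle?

A vertex is on a directed cycle iff it belongs to a strongly connected component of size ≥ 2 (or has a self-loop).
The vertices on cycles are {Lodi, Napa, Ashby, Brent, Dover, Fargo} — 6 in total.

6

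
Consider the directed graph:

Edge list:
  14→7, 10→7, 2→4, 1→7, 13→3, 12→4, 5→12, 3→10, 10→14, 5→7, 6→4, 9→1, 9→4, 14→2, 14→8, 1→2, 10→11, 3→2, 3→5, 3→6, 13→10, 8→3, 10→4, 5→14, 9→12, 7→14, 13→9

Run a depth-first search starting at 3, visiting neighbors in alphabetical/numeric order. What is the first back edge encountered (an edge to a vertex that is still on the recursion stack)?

DFS from 3 (visiting neighbors in alphabetical/numeric order); mark gray on enter, black on exit:
3 gray
  2 gray
    4 gray
    4 black
  2 black
  5 gray
    7 gray
      14 gray
        14→2: 2 black — skip
        14→7: 7 is gray → back edge
First back edge: 14 → 7.

14->7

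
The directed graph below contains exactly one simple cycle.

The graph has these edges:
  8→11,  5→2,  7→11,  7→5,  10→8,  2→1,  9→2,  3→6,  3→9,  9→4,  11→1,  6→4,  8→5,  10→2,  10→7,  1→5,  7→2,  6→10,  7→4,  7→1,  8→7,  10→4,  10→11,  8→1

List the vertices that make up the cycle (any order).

1, 2, 5

DFS with gray/black marking from 2:
2 gray
  1 gray
    5 gray
      5→2: 2 is gray → back edge
Back edge closes the cycle 2 → 1 → 5 → 2; its vertices are {1, 2, 5}.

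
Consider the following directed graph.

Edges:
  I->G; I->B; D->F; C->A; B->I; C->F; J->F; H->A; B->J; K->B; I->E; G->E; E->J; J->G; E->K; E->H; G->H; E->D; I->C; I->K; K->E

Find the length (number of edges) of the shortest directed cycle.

For each vertex v, BFS finds the shortest path from v back to v.
The shortest such closed walk is I → B → I, length 2.

2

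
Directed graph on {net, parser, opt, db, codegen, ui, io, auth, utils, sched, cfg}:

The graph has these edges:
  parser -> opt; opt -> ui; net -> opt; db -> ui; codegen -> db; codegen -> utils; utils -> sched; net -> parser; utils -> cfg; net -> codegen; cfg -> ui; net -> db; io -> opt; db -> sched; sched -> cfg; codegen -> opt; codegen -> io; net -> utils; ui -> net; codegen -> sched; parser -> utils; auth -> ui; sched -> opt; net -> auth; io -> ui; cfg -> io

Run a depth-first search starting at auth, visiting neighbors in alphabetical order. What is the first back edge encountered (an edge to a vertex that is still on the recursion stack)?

DFS from auth (visiting neighbors in alphabetical order); mark gray on enter, black on exit:
auth gray
  ui gray
    net gray
      net→auth: auth is gray → back edge
First back edge: net → auth.

net→auth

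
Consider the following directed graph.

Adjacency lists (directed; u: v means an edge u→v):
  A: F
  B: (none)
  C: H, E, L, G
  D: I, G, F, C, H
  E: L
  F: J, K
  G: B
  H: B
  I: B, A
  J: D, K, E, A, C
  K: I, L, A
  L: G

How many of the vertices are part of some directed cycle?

A vertex is on a directed cycle iff it belongs to a strongly connected component of size ≥ 2 (or has a self-loop).
The vertices on cycles are {A, D, F, I, J, K} — 6 in total.

6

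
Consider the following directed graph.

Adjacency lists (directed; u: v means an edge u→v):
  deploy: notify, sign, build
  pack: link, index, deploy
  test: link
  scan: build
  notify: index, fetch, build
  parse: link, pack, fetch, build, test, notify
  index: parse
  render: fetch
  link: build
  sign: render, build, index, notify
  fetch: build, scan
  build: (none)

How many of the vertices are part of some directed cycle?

A vertex is on a directed cycle iff it belongs to a strongly connected component of size ≥ 2 (or has a self-loop).
The vertices on cycles are {pack, sign, index, parse, deploy, notify} — 6 in total.

6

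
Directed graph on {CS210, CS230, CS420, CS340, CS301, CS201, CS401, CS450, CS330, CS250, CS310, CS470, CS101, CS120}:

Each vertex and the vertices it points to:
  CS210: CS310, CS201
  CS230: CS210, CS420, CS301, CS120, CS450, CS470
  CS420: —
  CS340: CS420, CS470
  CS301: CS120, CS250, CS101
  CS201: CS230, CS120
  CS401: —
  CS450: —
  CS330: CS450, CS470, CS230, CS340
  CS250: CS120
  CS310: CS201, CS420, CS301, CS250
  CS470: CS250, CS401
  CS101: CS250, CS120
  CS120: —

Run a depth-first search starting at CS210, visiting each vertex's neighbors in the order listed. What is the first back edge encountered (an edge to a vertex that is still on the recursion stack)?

CS230->CS210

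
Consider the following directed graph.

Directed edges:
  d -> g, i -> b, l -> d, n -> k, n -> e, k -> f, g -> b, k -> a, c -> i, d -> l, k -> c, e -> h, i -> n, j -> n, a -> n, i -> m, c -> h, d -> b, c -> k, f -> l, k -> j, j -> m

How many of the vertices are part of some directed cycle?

A vertex is on a directed cycle iff it belongs to a strongly connected component of size ≥ 2 (or has a self-loop).
The vertices on cycles are {a, c, d, i, j, k, l, n} — 8 in total.

8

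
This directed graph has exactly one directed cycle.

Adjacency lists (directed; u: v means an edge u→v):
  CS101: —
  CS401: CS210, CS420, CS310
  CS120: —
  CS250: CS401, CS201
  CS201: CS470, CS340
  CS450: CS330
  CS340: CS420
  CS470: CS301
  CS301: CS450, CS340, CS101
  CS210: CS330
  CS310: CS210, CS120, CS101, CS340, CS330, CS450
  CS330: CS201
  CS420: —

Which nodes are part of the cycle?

DFS with gray/black marking from CS201:
CS201 gray
  CS470 gray
    CS301 gray
      CS450 gray
        CS330 gray
          CS330→CS201: CS201 is gray → back edge
Back edge closes the cycle CS201 → CS470 → CS301 → CS450 → CS330 → CS201; its vertices are {CS201, CS301, CS330, CS450, CS470}.

CS201, CS301, CS330, CS450, CS470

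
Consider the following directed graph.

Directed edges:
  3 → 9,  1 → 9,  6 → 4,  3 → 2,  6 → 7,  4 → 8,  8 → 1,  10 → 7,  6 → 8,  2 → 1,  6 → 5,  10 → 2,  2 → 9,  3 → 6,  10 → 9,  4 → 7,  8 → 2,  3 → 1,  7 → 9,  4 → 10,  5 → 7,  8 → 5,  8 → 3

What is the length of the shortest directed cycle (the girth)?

For each vertex v, BFS finds the shortest path from v back to v.
The shortest such closed walk is 8 → 3 → 6 → 8, length 3.

3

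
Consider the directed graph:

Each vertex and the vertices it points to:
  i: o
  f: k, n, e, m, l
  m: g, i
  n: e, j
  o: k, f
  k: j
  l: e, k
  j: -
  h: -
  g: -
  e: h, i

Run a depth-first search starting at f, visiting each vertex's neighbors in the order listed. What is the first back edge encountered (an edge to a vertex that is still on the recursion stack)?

DFS from f (visiting each vertex's neighbors in the order listed); mark gray on enter, black on exit:
f gray
  k gray
    j gray
    j black
  k black
  n gray
    e gray
      h gray
      h black
      i gray
        o gray
          o→k: k black — skip
          o→f: f is gray → back edge
First back edge: o → f.

o->f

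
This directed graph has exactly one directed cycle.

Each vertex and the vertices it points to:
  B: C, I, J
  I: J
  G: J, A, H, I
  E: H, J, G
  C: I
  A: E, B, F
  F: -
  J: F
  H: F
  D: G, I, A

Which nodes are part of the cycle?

A, E, G

DFS with gray/black marking from G:
G gray
  J gray
    F gray
    F black
  J black
  A gray
    E gray
      H gray
        H→F: F black — skip
      H black
      E→J: J black — skip
      E→G: G is gray → back edge
Back edge closes the cycle G → A → E → G; its vertices are {A, E, G}.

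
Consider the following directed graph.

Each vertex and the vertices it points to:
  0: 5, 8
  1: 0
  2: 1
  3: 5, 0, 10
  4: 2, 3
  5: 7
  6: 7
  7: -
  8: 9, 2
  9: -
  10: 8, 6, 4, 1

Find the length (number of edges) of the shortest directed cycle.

3

For each vertex v, BFS finds the shortest path from v back to v.
The shortest such closed walk is 4 → 3 → 10 → 4, length 3.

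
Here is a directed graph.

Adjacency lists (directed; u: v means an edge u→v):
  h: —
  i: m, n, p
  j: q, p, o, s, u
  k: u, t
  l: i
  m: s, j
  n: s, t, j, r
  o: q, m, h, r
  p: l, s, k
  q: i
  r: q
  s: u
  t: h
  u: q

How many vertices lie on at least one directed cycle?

12

A vertex is on a directed cycle iff it belongs to a strongly connected component of size ≥ 2 (or has a self-loop).
The vertices on cycles are {i, j, k, l, m, n, o, p, q, r, s, u} — 12 in total.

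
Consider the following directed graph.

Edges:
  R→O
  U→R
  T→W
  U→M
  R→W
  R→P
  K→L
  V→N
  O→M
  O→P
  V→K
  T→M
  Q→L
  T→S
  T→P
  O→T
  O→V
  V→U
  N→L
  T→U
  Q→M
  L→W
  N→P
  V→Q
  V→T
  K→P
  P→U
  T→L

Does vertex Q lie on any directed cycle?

Q lies on a cycle iff there is a path from Q back to itself.
Exploring from Q, it never reaches itself; equivalently, its strongly connected component is a singleton.

No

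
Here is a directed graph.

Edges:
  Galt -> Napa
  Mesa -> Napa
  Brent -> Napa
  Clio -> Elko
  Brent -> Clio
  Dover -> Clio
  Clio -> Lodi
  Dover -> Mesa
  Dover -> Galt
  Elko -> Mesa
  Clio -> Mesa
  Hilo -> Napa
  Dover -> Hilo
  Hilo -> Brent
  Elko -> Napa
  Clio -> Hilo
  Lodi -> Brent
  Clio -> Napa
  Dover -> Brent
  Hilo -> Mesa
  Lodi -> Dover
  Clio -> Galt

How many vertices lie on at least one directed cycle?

5

A vertex is on a directed cycle iff it belongs to a strongly connected component of size ≥ 2 (or has a self-loop).
The vertices on cycles are {Clio, Hilo, Lodi, Brent, Dover} — 5 in total.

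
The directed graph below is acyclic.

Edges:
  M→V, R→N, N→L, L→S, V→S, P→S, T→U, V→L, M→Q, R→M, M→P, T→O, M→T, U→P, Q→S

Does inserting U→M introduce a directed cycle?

Yes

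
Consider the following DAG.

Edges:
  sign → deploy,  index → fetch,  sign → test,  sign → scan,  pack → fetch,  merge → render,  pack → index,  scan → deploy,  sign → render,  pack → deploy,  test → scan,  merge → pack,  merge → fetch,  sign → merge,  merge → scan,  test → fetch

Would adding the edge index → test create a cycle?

Adding index→test creates a cycle iff test can already reach index.
Explore from test: no path reaches index. The graph stays acyclic.

No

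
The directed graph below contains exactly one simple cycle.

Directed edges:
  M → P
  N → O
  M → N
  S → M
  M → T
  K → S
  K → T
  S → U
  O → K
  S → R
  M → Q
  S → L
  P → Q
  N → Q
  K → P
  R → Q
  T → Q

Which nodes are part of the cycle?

K, M, N, O, S

DFS with gray/black marking from K:
K gray
  T gray
    Q gray
    Q black
  T black
  P gray
    P→Q: Q black — skip
  P black
  S gray
    L gray
    L black
    R gray
      R→Q: Q black — skip
    R black
    M gray
      M→Q: Q black — skip
      M→T: T black — skip
      M→P: P black — skip
      N gray
        N→Q: Q black — skip
        O gray
          O→K: K is gray → back edge
Back edge closes the cycle K → S → M → N → O → K; its vertices are {K, M, N, O, S}.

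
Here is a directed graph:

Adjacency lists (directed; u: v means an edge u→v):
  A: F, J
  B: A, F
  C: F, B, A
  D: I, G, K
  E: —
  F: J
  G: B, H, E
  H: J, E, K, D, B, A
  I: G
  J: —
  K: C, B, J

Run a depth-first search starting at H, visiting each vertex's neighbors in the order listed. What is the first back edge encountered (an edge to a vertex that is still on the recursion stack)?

DFS from H (visiting each vertex's neighbors in the order listed); mark gray on enter, black on exit:
H gray
  J gray
  J black
  E gray
  E black
  K gray
    C gray
      F gray
        F→J: J black — skip
      F black
      B gray
        A gray
          A→F: F black — skip
          A→J: J black — skip
        A black
        B→F: F black — skip
      B black
      C→A: A black — skip
    C black
    K→B: B black — skip
    K→J: J black — skip
  K black
  D gray
    I gray
      G gray
        G→B: B black — skip
        G→H: H is gray → back edge
First back edge: G → H.

G→H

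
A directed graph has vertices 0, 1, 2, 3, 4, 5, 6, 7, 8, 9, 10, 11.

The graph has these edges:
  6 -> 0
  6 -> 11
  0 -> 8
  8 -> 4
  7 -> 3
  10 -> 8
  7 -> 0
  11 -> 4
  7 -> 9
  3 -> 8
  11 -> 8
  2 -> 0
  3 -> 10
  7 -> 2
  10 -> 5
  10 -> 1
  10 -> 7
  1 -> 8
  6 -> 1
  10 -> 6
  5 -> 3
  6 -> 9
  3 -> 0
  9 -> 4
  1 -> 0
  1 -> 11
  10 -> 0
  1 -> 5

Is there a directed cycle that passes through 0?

0 lies on a cycle iff there is a path from 0 back to itself.
Exploring from 0, it never reaches itself; equivalently, its strongly connected component is a singleton.

No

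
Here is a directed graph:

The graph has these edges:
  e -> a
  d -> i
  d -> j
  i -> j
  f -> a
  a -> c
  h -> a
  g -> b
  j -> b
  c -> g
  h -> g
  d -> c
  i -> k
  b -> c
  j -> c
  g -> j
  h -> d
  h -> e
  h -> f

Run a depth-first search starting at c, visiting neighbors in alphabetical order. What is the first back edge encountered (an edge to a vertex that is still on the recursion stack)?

b→c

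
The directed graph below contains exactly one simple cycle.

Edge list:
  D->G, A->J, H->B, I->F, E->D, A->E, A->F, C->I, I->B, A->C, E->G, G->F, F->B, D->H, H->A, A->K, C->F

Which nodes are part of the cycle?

DFS with gray/black marking from A:
A gray
  F gray
    B gray
    B black
  F black
  C gray
    C→F: F black — skip
    I gray
      I→F: F black — skip
      I→B: B black — skip
    I black
  C black
  J gray
  J black
  K gray
  K black
  E gray
    D gray
      H gray
        H→B: B black — skip
        H→A: A is gray → back edge
Back edge closes the cycle A → E → D → H → A; its vertices are {A, D, E, H}.

A, D, E, H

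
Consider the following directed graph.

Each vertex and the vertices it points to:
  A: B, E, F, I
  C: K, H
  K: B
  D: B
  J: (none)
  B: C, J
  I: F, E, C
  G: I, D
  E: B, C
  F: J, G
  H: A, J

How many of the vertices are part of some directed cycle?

A vertex is on a directed cycle iff it belongs to a strongly connected component of size ≥ 2 (or has a self-loop).
The vertices on cycles are {A, B, C, D, E, F, G, H, I, K} — 10 in total.

10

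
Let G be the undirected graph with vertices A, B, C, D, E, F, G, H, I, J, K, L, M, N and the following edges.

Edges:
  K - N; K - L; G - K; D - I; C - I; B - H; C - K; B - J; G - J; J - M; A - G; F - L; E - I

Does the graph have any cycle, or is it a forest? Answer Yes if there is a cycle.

DFS, tracking each vertex's parent; an edge to a visited non-parent vertex closes a cycle.
Start from E:
visit E (parent –)
  visit I (parent E)
    visit D (parent I)
      D–I: parent, skip
    I–E: parent, skip
    visit C (parent I)
      visit K (parent C)
        visit N (parent K)
          N–K: parent, skip
        visit L (parent K)
          visit F (parent L)
            F–L: parent, skip
          L–K: parent, skip
        visit G (parent K)
          visit J (parent G)
            visit B (parent J)
              visit H (parent B)
                H–B: parent, skip
              B–J: parent, skip
            J–G: parent, skip
            visit M (parent J)
              M–J: parent, skip
          visit A (parent G)
            A–G: parent, skip
          G–K: parent, skip
        K–C: parent, skip
      C–I: parent, skip
No non-parent visited neighbor found — the graph is a forest.

No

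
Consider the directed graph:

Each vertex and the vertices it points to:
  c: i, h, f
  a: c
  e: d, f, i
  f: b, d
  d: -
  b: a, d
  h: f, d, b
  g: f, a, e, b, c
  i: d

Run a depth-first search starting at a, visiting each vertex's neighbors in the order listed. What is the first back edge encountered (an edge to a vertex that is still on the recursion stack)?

b→a

DFS from a (visiting each vertex's neighbors in the order listed); mark gray on enter, black on exit:
a gray
  c gray
    i gray
      d gray
      d black
    i black
    h gray
      f gray
        b gray
          b→a: a is gray → back edge
First back edge: b → a.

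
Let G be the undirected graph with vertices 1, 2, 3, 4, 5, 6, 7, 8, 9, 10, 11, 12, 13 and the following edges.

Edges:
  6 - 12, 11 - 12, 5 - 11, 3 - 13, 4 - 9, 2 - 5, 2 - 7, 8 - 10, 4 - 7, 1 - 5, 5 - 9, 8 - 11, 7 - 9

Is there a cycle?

DFS, tracking each vertex's parent; an edge to a visited non-parent vertex closes a cycle.
Start from 1:
visit 1 (parent –)
  visit 5 (parent 1)
    visit 9 (parent 5)
      visit 7 (parent 9)
        visit 2 (parent 7)
          2–7: parent, skip
          2–5: 5 visited and ≠ parent → cycle
Cycle: 5 – 9 – 7 – 2 – 5.

Yes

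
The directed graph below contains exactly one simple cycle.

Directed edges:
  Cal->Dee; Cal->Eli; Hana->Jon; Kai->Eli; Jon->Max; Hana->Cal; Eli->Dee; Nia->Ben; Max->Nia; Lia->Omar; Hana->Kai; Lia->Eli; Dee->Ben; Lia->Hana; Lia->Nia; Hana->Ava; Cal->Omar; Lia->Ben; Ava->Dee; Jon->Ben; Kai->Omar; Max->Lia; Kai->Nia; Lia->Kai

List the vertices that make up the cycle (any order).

Jon, Lia, Max, Hana

DFS with gray/black marking from Hana:
Hana gray
  Kai gray
    Nia gray
      Ben gray
      Ben black
    Nia black
    Omar gray
    Omar black
    Eli gray
      Dee gray
        Dee→Ben: Ben black — skip
      Dee black
    Eli black
  Kai black
  Cal gray
    Cal→Dee: Dee black — skip
    Cal→Omar: Omar black — skip
    Cal→Eli: Eli black — skip
  Cal black
  Ava gray
    Ava→Dee: Dee black — skip
  Ava black
  Jon gray
    Jon→Ben: Ben black — skip
    Max gray
      Lia gray
        Lia→Hana: Hana is gray → back edge
Back edge closes the cycle Hana → Jon → Max → Lia → Hana; its vertices are {Jon, Lia, Max, Hana}.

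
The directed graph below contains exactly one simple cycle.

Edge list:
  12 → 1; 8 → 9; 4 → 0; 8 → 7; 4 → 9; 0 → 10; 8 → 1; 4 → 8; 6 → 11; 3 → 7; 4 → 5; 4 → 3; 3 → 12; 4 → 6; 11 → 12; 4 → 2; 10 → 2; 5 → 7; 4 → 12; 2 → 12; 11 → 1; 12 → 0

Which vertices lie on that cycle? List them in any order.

0, 2, 10, 12

DFS with gray/black marking from 0:
0 gray
  10 gray
    2 gray
      12 gray
        12→0: 0 is gray → back edge
Back edge closes the cycle 0 → 10 → 2 → 12 → 0; its vertices are {0, 2, 10, 12}.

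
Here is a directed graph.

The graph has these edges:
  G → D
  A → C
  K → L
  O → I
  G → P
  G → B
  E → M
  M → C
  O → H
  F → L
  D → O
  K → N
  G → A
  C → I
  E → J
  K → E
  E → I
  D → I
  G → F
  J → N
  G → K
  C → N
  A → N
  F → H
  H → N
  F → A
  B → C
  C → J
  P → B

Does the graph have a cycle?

No

DFS with white/gray/black marking, starting from L:
L gray
L black
A gray
  N gray
  N black
  C gray
    J gray
      J→N: N black — skip
    J black
    C→N: N black — skip
    I gray
    I black
  C black
A black
B gray
  B→C: C black — skip
B black
D gray
  D→I: I black — skip
  O gray
    O→I: I black — skip
    H gray
      H→N: N black — skip
    H black
  O black
D black
E gray
  E→J: J black — skip
  M gray
    M→C: C black — skip
  M black
  E→I: I black — skip
E black
F gray
  F→L: L black — skip
  F→H: H black — skip
  F→A: A black — skip
F black
G gray
  G→B: B black — skip
  G→F: F black — skip
  P gray
    P→B: B black — skip
  P black
  K gray
    K→L: L black — skip
    K→E: E black — skip
    K→N: N black — skip
  K black
  G→D: D black — skip
  G→A: A black — skip
G black
Every edge goes to a white or black vertex — no back edge, so the graph is acyclic.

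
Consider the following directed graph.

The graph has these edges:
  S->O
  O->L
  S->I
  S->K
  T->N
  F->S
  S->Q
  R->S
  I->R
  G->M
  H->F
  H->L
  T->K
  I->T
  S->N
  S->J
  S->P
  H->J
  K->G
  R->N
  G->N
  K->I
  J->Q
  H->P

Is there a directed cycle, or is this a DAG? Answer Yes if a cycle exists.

DFS with white/gray/black marking, starting from P:
P gray
P black
F gray
  S gray
    K gray
      I gray
        T gray
          N gray
          N black
          T→K: K is gray → back edge
Back edge found, so a cycle exists: K → I → T → K.

Yes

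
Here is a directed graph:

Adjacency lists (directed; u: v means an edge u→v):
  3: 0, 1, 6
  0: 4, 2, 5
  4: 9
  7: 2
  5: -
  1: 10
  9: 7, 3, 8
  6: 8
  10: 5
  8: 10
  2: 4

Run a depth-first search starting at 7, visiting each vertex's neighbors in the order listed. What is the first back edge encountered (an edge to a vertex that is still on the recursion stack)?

DFS from 7 (visiting each vertex's neighbors in the order listed); mark gray on enter, black on exit:
7 gray
  2 gray
    4 gray
      9 gray
        9→7: 7 is gray → back edge
First back edge: 9 → 7.

9->7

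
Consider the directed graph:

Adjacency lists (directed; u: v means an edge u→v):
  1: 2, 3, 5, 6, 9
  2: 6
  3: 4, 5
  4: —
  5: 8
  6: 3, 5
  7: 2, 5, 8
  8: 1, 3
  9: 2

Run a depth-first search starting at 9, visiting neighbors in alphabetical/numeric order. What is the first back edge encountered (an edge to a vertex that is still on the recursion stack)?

1→2

DFS from 9 (visiting neighbors in alphabetical/numeric order); mark gray on enter, black on exit:
9 gray
  2 gray
    6 gray
      3 gray
        4 gray
        4 black
        5 gray
          8 gray
            1 gray
              1→2: 2 is gray → back edge
First back edge: 1 → 2.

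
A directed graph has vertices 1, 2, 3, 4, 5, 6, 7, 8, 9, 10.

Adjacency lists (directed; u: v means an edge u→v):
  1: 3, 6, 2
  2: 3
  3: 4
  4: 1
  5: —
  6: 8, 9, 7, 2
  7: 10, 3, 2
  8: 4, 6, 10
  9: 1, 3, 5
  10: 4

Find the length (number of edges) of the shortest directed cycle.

For each vertex v, BFS finds the shortest path from v back to v.
The shortest such closed walk is 8 → 6 → 8, length 2.

2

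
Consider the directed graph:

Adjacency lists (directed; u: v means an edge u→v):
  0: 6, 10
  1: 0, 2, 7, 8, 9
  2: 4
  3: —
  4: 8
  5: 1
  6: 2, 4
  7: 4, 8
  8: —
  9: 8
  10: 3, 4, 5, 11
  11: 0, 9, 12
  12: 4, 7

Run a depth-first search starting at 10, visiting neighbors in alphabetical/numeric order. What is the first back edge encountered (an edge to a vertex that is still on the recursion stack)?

DFS from 10 (visiting neighbors in alphabetical/numeric order); mark gray on enter, black on exit:
10 gray
  3 gray
  3 black
  4 gray
    8 gray
    8 black
  4 black
  5 gray
    1 gray
      0 gray
        6 gray
          2 gray
            2→4: 4 black — skip
          2 black
          6→4: 4 black — skip
        6 black
        0→10: 10 is gray → back edge
First back edge: 0 → 10.

0→10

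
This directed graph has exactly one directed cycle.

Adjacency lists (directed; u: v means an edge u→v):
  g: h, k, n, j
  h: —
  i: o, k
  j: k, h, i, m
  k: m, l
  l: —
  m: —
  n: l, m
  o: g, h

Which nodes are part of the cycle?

DFS with gray/black marking from o:
o gray
  g gray
    h gray
    h black
    k gray
      m gray
      m black
      l gray
      l black
    k black
    n gray
      n→l: l black — skip
      n→m: m black — skip
    n black
    j gray
      j→k: k black — skip
      j→h: h black — skip
      i gray
        i→o: o is gray → back edge
Back edge closes the cycle o → g → j → i → o; its vertices are {g, i, j, o}.

g, i, j, o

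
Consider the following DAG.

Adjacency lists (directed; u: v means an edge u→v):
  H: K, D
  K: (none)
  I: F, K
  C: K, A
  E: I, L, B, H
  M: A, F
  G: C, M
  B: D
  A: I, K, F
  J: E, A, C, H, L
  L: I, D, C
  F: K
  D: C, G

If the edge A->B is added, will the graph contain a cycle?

Adding A→B creates a cycle iff B can already reach A.
Path from B: B → D → C → A.
So B → … → A → B is a cycle.

Yes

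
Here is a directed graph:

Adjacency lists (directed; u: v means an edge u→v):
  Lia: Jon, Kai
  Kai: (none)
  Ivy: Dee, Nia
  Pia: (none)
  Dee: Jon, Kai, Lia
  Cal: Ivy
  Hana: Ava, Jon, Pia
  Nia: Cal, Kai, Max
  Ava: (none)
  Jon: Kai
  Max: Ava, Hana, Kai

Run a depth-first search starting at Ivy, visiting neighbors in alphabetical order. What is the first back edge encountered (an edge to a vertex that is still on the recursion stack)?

DFS from Ivy (visiting neighbors in alphabetical order); mark gray on enter, black on exit:
Ivy gray
  Dee gray
    Jon gray
      Kai gray
      Kai black
    Jon black
    Dee→Kai: Kai black — skip
    Lia gray
      Lia→Jon: Jon black — skip
      Lia→Kai: Kai black — skip
    Lia black
  Dee black
  Nia gray
    Cal gray
      Cal→Ivy: Ivy is gray → back edge
First back edge: Cal → Ivy.

Cal→Ivy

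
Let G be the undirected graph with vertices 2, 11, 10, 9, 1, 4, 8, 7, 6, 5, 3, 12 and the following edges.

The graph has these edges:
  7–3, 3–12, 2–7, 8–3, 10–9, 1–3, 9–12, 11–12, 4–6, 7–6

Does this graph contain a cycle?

No

DFS, tracking each vertex's parent; an edge to a visited non-parent vertex closes a cycle.
Start from 10:
visit 10 (parent –)
  visit 9 (parent 10)
    9–10: parent, skip
    visit 12 (parent 9)
      12–9: parent, skip
      visit 3 (parent 12)
        visit 8 (parent 3)
          8–3: parent, skip
        visit 7 (parent 3)
          7–3: parent, skip
          visit 6 (parent 7)
            6–7: parent, skip
            visit 4 (parent 6)
              4–6: parent, skip
          visit 2 (parent 7)
            2–7: parent, skip
        3–12: parent, skip
        visit 1 (parent 3)
          1–3: parent, skip
      visit 11 (parent 12)
        11–12: parent, skip
visit 5 (parent –)
No non-parent visited neighbor found — the graph is a forest.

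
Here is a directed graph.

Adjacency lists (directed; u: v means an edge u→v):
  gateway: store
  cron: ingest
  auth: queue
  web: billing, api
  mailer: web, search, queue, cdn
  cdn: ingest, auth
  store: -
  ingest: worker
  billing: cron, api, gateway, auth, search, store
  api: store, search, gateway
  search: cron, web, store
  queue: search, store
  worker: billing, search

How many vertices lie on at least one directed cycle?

A vertex is on a directed cycle iff it belongs to a strongly connected component of size ≥ 2 (or has a self-loop).
The vertices on cycles are {api, web, auth, cron, queue, ingest, search, worker, billing} — 9 in total.

9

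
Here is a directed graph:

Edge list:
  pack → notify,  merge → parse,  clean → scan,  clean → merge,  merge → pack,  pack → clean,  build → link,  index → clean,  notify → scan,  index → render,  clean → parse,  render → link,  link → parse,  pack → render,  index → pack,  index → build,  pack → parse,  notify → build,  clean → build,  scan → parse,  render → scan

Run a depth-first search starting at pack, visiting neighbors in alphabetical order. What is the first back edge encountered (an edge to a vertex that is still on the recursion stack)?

DFS from pack (visiting neighbors in alphabetical order); mark gray on enter, black on exit:
pack gray
  clean gray
    build gray
      link gray
        parse gray
        parse black
      link black
    build black
    merge gray
      merge→pack: pack is gray → back edge
First back edge: merge → pack.

merge->pack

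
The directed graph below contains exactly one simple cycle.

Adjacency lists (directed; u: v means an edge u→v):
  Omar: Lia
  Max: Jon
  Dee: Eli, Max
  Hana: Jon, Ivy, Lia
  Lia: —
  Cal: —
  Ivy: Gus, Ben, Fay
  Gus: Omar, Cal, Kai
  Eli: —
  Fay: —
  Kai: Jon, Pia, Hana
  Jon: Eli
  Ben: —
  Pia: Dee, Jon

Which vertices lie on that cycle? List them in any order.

Gus, Ivy, Kai, Hana

DFS with gray/black marking from Gus:
Gus gray
  Omar gray
    Lia gray
    Lia black
  Omar black
  Cal gray
  Cal black
  Kai gray
    Jon gray
      Eli gray
      Eli black
    Jon black
    Pia gray
      Dee gray
        Dee→Eli: Eli black — skip
        Max gray
          Max→Jon: Jon black — skip
        Max black
      Dee black
      Pia→Jon: Jon black — skip
    Pia black
    Hana gray
      Hana→Jon: Jon black — skip
      Ivy gray
        Ivy→Gus: Gus is gray → back edge
Back edge closes the cycle Gus → Kai → Hana → Ivy → Gus; its vertices are {Gus, Ivy, Kai, Hana}.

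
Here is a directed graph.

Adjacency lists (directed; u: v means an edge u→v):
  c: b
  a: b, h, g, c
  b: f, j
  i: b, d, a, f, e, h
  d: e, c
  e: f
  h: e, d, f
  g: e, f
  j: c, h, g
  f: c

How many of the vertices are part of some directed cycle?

8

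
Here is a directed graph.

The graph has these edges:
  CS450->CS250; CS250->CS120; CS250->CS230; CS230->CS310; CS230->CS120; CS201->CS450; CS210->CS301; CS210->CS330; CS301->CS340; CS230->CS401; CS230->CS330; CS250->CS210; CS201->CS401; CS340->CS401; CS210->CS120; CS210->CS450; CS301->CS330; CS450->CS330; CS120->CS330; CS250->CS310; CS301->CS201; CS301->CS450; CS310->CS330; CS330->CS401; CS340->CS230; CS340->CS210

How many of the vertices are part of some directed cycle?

6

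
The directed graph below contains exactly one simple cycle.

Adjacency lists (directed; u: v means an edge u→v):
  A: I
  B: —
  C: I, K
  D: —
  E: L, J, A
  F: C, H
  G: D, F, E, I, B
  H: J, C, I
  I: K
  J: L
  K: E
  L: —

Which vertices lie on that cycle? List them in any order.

DFS with gray/black marking from E:
E gray
  L gray
  L black
  J gray
    J→L: L black — skip
  J black
  A gray
    I gray
      K gray
        K→E: E is gray → back edge
Back edge closes the cycle E → A → I → K → E; its vertices are {A, E, I, K}.

A, E, I, K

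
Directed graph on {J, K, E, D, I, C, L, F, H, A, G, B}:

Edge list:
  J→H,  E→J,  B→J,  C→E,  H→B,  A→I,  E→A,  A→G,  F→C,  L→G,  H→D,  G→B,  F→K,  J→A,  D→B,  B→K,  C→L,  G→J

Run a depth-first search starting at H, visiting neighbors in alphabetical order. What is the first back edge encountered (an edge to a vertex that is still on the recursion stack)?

G→B

DFS from H (visiting neighbors in alphabetical order); mark gray on enter, black on exit:
H gray
  B gray
    J gray
      A gray
        G gray
          G→B: B is gray → back edge
First back edge: G → B.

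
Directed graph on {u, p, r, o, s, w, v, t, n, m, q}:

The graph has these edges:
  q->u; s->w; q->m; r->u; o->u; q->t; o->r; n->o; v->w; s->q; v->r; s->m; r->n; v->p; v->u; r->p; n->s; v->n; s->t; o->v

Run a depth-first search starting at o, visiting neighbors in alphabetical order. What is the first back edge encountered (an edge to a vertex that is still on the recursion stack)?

n→o

DFS from o (visiting neighbors in alphabetical order); mark gray on enter, black on exit:
o gray
  r gray
    n gray
      n→o: o is gray → back edge
First back edge: n → o.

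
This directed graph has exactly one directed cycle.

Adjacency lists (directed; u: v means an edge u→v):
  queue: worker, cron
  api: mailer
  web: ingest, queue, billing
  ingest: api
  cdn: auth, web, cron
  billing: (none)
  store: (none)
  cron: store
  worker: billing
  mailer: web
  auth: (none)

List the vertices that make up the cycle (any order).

DFS with gray/black marking from web:
web gray
  ingest gray
    api gray
      mailer gray
        mailer→web: web is gray → back edge
Back edge closes the cycle web → ingest → api → mailer → web; its vertices are {api, web, ingest, mailer}.

api, web, ingest, mailer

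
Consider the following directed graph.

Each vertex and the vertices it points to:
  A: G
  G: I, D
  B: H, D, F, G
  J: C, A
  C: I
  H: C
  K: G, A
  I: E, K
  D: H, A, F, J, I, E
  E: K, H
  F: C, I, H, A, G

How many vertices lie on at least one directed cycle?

10

A vertex is on a directed cycle iff it belongs to a strongly connected component of size ≥ 2 (or has a self-loop).
The vertices on cycles are {A, C, D, E, F, G, H, I, J, K} — 10 in total.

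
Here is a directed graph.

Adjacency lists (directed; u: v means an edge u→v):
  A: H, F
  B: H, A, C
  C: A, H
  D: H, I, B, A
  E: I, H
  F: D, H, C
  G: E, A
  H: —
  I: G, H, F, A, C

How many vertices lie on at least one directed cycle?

8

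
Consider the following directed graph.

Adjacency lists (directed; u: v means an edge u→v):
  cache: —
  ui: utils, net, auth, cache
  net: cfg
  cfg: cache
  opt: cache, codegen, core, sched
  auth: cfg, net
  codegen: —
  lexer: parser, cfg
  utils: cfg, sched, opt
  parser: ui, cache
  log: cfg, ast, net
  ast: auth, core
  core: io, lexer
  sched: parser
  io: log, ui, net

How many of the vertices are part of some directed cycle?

10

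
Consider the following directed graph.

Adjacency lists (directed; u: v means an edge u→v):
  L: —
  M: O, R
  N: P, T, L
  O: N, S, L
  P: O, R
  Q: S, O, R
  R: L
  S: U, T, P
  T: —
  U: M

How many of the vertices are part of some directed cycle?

6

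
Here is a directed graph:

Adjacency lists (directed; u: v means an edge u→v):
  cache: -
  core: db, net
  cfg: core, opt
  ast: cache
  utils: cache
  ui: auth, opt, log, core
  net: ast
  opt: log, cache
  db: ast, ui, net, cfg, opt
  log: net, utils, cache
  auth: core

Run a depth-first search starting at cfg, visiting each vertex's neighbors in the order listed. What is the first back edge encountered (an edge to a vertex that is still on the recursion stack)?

DFS from cfg (visiting each vertex's neighbors in the order listed); mark gray on enter, black on exit:
cfg gray
  core gray
    db gray
      ast gray
        cache gray
        cache black
      ast black
      ui gray
        auth gray
          auth→core: core is gray → back edge
First back edge: auth → core.

auth→core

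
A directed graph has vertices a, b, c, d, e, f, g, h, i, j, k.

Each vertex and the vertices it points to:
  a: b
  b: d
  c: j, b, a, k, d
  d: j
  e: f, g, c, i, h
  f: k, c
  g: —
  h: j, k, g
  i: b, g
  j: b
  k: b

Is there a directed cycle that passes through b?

Yes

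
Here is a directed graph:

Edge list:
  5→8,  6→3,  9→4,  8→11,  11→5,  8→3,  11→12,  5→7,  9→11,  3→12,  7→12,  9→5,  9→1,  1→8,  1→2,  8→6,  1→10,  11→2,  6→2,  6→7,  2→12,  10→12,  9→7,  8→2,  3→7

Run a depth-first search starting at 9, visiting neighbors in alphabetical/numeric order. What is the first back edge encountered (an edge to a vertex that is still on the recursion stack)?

DFS from 9 (visiting neighbors in alphabetical/numeric order); mark gray on enter, black on exit:
9 gray
  1 gray
    2 gray
      12 gray
      12 black
    2 black
    8 gray
      8→2: 2 black — skip
      3 gray
        7 gray
          7→12: 12 black — skip
        7 black
        3→12: 12 black — skip
      3 black
      6 gray
        6→2: 2 black — skip
        6→3: 3 black — skip
        6→7: 7 black — skip
      6 black
      11 gray
        11→2: 2 black — skip
        5 gray
          5→7: 7 black — skip
          5→8: 8 is gray → back edge
First back edge: 5 → 8.

5->8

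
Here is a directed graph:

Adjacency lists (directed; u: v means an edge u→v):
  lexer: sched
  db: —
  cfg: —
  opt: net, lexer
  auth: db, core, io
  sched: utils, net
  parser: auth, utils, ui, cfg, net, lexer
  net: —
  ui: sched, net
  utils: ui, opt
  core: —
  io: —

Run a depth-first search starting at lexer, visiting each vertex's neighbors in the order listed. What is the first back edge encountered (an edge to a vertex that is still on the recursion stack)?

DFS from lexer (visiting each vertex's neighbors in the order listed); mark gray on enter, black on exit:
lexer gray
  sched gray
    utils gray
      ui gray
        ui→sched: sched is gray → back edge
First back edge: ui → sched.

ui->sched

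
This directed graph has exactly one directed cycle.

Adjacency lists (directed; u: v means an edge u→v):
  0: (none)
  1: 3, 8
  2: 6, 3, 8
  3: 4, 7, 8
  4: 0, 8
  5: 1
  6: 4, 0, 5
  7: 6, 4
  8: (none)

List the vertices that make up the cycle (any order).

1, 3, 5, 6, 7

DFS with gray/black marking from 3:
3 gray
  4 gray
    0 gray
    0 black
    8 gray
    8 black
  4 black
  7 gray
    6 gray
      6→4: 4 black — skip
      6→0: 0 black — skip
      5 gray
        1 gray
          1→3: 3 is gray → back edge
Back edge closes the cycle 3 → 7 → 6 → 5 → 1 → 3; its vertices are {1, 3, 5, 6, 7}.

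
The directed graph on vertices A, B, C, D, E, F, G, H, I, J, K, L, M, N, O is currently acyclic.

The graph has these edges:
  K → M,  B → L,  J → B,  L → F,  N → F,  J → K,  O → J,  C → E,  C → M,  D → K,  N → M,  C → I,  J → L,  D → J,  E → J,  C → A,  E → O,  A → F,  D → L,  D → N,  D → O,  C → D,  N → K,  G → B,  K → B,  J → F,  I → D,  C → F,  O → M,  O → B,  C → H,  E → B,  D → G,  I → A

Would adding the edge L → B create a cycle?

Adding L→B creates a cycle iff B can already reach L.
Path from B: B → L.
So B → … → L → B is a cycle.

Yes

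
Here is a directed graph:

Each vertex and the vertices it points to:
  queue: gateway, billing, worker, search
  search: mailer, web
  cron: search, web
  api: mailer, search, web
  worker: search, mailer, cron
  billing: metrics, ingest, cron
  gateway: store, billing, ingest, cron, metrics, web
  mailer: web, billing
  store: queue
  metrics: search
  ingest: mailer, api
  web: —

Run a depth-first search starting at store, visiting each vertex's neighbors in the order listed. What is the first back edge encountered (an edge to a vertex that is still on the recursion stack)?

gateway→store

DFS from store (visiting each vertex's neighbors in the order listed); mark gray on enter, black on exit:
store gray
  queue gray
    gateway gray
      gateway→store: store is gray → back edge
First back edge: gateway → store.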